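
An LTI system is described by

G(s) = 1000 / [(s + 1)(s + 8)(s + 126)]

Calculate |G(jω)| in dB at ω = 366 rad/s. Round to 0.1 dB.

At s = jω = j366:
pole (s+1): 1 + j366 → |·| = √(1²+366²) = √133957 ≈ 366, ∠ = arctan(366/1) ≈ 89.84°
pole (s+8): 8 + j366 → |·| = √(8²+366²) = √134020 ≈ 366.09, ∠ = arctan(366/8) ≈ 88.75°
pole (s+126): 126 + j366 → |·| = √(126²+366²) = √149832 ≈ 387.08, ∠ = arctan(366/126) ≈ 71.00°
|G| = 1000 / 5.1864e+07 ≈ 1.9281e-05
Gain = 20 log₁₀(1.9281e-05) ≈ -94.30 dB

-94.3 dB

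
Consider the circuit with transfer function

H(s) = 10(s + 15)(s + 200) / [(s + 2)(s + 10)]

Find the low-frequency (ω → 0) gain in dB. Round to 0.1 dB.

H(0) = 10·15·200 / (2·10) = 1500
20 log₁₀(1500) ≈ 63.52 dB

63.5 dB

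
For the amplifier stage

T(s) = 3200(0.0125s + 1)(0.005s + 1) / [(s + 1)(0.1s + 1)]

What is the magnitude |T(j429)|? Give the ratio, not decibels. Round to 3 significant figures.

2.24

At ω = 429 rad/s:
zero (1 + j429·0.0125) = 1 + j5.3625 → |·| ≈ 5.4549, ∠ ≈ 79.44°
zero (1 + j429·0.005) = 1 + j2.145 → |·| ≈ 2.3666, ∠ ≈ 65.01°
pole (1 + j429·1) = 1 + j429 → |·| ≈ 429, ∠ ≈ 89.87°
pole (1 + j429·0.1) = 1 + j42.9 → |·| ≈ 42.912, ∠ ≈ 88.66°
|T| = 3200 · 5.4549 · 2.3666 / (429 · 42.912) ≈ 2.244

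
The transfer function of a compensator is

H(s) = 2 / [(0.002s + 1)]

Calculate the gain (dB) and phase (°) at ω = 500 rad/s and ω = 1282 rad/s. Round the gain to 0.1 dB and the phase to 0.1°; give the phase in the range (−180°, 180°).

ω = 500: 3.0 dB, -45.0°; ω = 1282: -2.8 dB, -68.7°

At ω = 500 rad/s:
pole (1 + j500·0.002) = 1 + j1 → |·| ≈ 1.4142, ∠ ≈ 45.00°
|H| = 2 · 1 / (1.4142) ≈ 1.4142
Gain = 20 log₁₀(1.4142) ≈ 3.01 dB
∠H = (0°) − (45.00°) = -45.00°

At ω = 1282 rad/s:
pole (1 + j1282·0.002) = 1 + j2.564 → |·| ≈ 2.7521, ∠ ≈ 68.69°
|H| = 2 · 1 / (2.7521) ≈ 0.72672
Gain = 20 log₁₀(0.72672) ≈ -2.77 dB
∠H = (0°) − (68.69°) = -68.69°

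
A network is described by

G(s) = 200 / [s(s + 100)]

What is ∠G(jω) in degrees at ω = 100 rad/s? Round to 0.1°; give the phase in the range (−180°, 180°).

-135.0°

At s = jω = j100:
pole (s+100): 100 + j100 → |·| = √(100²+100²) = √20000 ≈ 141.42, ∠ = arctan(100/100) ≈ 45.00°
pole at origin: |s| = 100, ∠ = 90.00° (in denominator)
∠G = 0.00° − 135.00° = -135.00°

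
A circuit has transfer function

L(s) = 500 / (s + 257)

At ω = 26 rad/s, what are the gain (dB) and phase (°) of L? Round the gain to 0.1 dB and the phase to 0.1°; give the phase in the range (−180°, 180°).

5.7 dB, -5.8°

Substitute s = j26:
Numerator: 500 = 500 + j0
Denominator: (j26) + 257 = 257 + j26
|N| = √(500² + 0²) ≈ 500, ∠N ≈ 0.00°
|D| = √(257² + 26²) ≈ 258.31, ∠D ≈ 5.78°
|L| = 500 / 258.31 ≈ 1.9357
Gain = 20 log₁₀(1.9357) ≈ 5.74 dB
∠L = 0.00° − 5.78° = -5.78°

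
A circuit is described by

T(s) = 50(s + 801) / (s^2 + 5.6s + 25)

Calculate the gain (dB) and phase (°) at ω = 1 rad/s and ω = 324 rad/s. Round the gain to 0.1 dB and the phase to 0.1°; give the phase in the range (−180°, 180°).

At s = jω = j1:
zero (s+801): 801 + j1 → |·| = √(801²+1²) = √641602 ≈ 801, ∠ = arctan(1/801) ≈ 0.07°
quadratic: (j1)² + 5.6·j1 + 25 = 24 + j5.6 → |·| ≈ 24.645, ∠ ≈ 13.13°
|T| = 50 · 801 / 24.645 ≈ 1625.1
Gain = 20 log₁₀(1625.1) ≈ 64.22 dB
∠T = 0.07° − 13.13° = -13.06°

At s = jω = j324:
zero (s+801): 801 + j324 → |·| = √(801²+324²) = √746577 ≈ 864.05, ∠ = arctan(324/801) ≈ 22.02°
quadratic: (j324)² + 5.6·j324 + 25 = -104951 + j1814.4 → |·| ≈ 1.0497e+05, ∠ ≈ 179.01°
|T| = 50 · 864.05 / 1.0497e+05 ≈ 0.41157
Gain = 20 log₁₀(0.41157) ≈ -7.71 dB
∠T = 22.02° − 179.01° = -156.99°

ω = 1: 64.2 dB, -13.1°; ω = 324: -7.7 dB, -157.0°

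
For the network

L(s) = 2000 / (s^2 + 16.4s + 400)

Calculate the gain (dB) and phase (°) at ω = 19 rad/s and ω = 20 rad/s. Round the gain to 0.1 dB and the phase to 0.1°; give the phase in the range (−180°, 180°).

At s = jω = j19:
quadratic: (j19)² + 16.4·j19 + 400 = 39 + j311.6 → |·| ≈ 314.03, ∠ ≈ 82.87°
|L| = 2000 / 314.03 ≈ 6.3688
Gain = 20 log₁₀(6.3688) ≈ 16.08 dB
∠L = 0.00° − 82.87° = -82.87°

At s = jω = j20:
quadratic: (j20)² + 16.4·j20 + 400 = 0 + j328 → |·| ≈ 328, ∠ ≈ 90.00°
|L| = 2000 / 328 ≈ 6.0976
Gain = 20 log₁₀(6.0976) ≈ 15.70 dB
∠L = 0.00° − 90.00° = -90.00°

ω = 19: 16.1 dB, -82.9°; ω = 20: 15.7 dB, -90.0°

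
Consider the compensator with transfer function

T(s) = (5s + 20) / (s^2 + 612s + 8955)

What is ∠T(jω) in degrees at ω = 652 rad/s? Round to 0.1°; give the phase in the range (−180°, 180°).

-46.6°

Substitute s = j652:
Numerator: 5(j652) + 20 = 20 + j3260
Denominator: (j652)^2 + 612(j652) + 8955 = -416149 + j399024
|N| = √(20² + 3260²) ≈ 3260.1, ∠N ≈ 89.65°
|D| = √(416149² + 399024²) ≈ 5.7654e+05, ∠D ≈ 136.20°
∠T = 89.65° − 136.20° = -46.55°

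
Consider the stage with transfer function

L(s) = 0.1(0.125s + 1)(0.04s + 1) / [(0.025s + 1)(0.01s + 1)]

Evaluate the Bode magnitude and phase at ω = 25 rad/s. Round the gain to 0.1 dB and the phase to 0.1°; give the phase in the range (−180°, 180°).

-8.4 dB, 71.2°

At ω = 25 rad/s:
zero (1 + j25·0.125) = 1 + j3.125 → |·| ≈ 3.2811, ∠ ≈ 72.26°
zero (1 + j25·0.04) = 1 + j1 → |·| ≈ 1.4142, ∠ ≈ 45.00°
pole (1 + j25·0.025) = 1 + j0.625 → |·| ≈ 1.1792, ∠ ≈ 32.01°
pole (1 + j25·0.01) = 1 + j0.25 → |·| ≈ 1.0308, ∠ ≈ 14.04°
|L| = 0.1 · 3.2811 · 1.4142 / (1.1792 · 1.0308) ≈ 0.38174
Gain = 20 log₁₀(0.38174) ≈ -8.36 dB
∠L = (72.26° + 45.00°) − (32.01° + 14.04°) = 71.21°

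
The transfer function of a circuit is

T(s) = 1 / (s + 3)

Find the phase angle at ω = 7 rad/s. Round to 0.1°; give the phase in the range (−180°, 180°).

Substitute s = j7:
Numerator: 1 = 1 + j0
Denominator: (j7) + 3 = 3 + j7
|N| = √(1² + 0²) ≈ 1, ∠N ≈ 0.00°
|D| = √(3² + 7²) ≈ 7.6158, ∠D ≈ 66.80°
∠T = 0.00° − 66.80° = -66.80°

-66.8°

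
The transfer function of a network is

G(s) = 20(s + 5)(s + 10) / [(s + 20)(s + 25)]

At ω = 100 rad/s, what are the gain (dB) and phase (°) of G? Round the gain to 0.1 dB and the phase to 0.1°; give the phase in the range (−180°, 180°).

25.6 dB, 16.8°

At s = jω = j100:
zero (s+5): 5 + j100 → |·| = √(5²+100²) = √10025 ≈ 100.12, ∠ = arctan(100/5) ≈ 87.14°
zero (s+10): 10 + j100 → |·| = √(10²+100²) = √10100 ≈ 100.5, ∠ = arctan(100/10) ≈ 84.29°
pole (s+20): 20 + j100 → |·| = √(20²+100²) = √10400 ≈ 101.98, ∠ = arctan(100/20) ≈ 78.69°
pole (s+25): 25 + j100 → |·| = √(25²+100²) = √10625 ≈ 103.08, ∠ = arctan(100/25) ≈ 75.96°
|G| = 20 · 10062 / 10512 ≈ 19.144
Gain = 20 log₁₀(19.144) ≈ 25.64 dB
∠G = 171.43° − 154.65° = 16.78°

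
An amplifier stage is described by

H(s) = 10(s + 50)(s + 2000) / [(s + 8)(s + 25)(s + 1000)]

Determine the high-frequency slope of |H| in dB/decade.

Each pole contributes −20 dB/decade at high frequency; each zero contributes +20 dB/decade.
Net: 2 zero(s) − 3 pole(s) → -20 dB/decade.

-20 dB/decade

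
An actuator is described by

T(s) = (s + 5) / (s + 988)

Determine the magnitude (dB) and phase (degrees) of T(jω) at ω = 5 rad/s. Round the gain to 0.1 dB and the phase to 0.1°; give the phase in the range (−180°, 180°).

At s = jω = j5:
zero (s+5): 5 + j5 → |·| = √(5²+5²) = √50 ≈ 7.0711, ∠ = arctan(5/5) ≈ 45.00°
pole (s+988): 988 + j5 → |·| = √(988²+5²) = √976169 ≈ 988.01, ∠ = arctan(5/988) ≈ 0.29°
|T| = 1 · 7.0711 / 988.01 ≈ 0.0071569
Gain = 20 log₁₀(0.0071569) ≈ -42.91 dB
∠T = 45.00° − 0.29° = 44.71°

-42.9 dB, 44.7°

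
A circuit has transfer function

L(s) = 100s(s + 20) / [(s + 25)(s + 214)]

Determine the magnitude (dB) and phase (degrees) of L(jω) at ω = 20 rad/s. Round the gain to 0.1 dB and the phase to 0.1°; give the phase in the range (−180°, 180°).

18.3 dB, 91.0°

At s = jω = j20:
zero (s+20): 20 + j20 → |·| = √(20²+20²) = √800 ≈ 28.284, ∠ = arctan(20/20) ≈ 45.00°
zero at origin: s = j20 → |·| = 20, ∠ = 90.00°
pole (s+25): 25 + j20 → |·| = √(25²+20²) = √1025 ≈ 32.016, ∠ = arctan(20/25) ≈ 38.66°
pole (s+214): 214 + j20 → |·| = √(214²+20²) = √46196 ≈ 214.93, ∠ = arctan(20/214) ≈ 5.34°
|L| = 100 · 565.68 / 6881.2 ≈ 8.2207
Gain = 20 log₁₀(8.2207) ≈ 18.30 dB
∠L = 135.00° − 44.00° = 91.00°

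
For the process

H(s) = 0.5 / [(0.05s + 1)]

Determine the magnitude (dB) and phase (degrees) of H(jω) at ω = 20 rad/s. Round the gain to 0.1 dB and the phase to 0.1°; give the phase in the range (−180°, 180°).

-9.0 dB, -45.0°

At ω = 20 rad/s:
pole (1 + j20·0.05) = 1 + j1 → |·| ≈ 1.4142, ∠ ≈ 45.00°
|H| = 0.5 · 1 / (1.4142) ≈ 0.35356
Gain = 20 log₁₀(0.35356) ≈ -9.03 dB
∠H = (0°) − (45.00°) = -45.00°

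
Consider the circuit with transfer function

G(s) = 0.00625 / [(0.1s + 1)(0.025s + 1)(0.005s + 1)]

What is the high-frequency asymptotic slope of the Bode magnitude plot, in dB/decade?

-60 dB/decade

Each pole contributes −20 dB/decade at high frequency; each zero contributes +20 dB/decade.
Net: 0 zero(s) − 3 pole(s) → -60 dB/decade.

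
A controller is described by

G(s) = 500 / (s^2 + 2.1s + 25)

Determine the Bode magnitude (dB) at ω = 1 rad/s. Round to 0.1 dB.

26.3 dB

At s = jω = j1:
quadratic: (j1)² + 2.1·j1 + 25 = 24 + j2.1 → |·| ≈ 24.092, ∠ ≈ 5.00°
|G| = 500 / 24.092 ≈ 20.754
Gain = 20 log₁₀(20.754) ≈ 26.34 dB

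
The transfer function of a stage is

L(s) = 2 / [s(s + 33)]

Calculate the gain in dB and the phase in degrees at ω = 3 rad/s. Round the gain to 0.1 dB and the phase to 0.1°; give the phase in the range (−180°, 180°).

At s = jω = j3:
pole (s+33): 33 + j3 → |·| = √(33²+3²) = √1098 ≈ 33.136, ∠ = arctan(3/33) ≈ 5.19°
pole at origin: |s| = 3, ∠ = 90.00° (in denominator)
|L| = 2 / 99.408 ≈ 0.020119
Gain = 20 log₁₀(0.020119) ≈ -33.93 dB
∠L = 0.00° − 95.19° = -95.19°

-33.9 dB, -95.2°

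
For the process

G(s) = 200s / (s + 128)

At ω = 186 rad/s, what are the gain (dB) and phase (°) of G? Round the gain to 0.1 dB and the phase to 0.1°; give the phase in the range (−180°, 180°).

44.3 dB, 34.5°

At s = jω = j186:
zero at origin: s = j186 → |·| = 186, ∠ = 90.00°
pole (s+128): 128 + j186 → |·| = √(128²+186²) = √50980 ≈ 225.79, ∠ = arctan(186/128) ≈ 55.47°
|G| = 200 · 186 / 225.79 ≈ 164.75
Gain = 20 log₁₀(164.75) ≈ 44.34 dB
∠G = 90.00° − 55.47° = 34.53°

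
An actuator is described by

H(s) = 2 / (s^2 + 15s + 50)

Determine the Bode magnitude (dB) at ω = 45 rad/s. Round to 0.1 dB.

-60.4 dB

Substitute s = j45:
Numerator: 2 = 2 + j0
Denominator: (j45)^2 + 15(j45) + 50 = -1975 + j675
|N| = √(2² + 0²) ≈ 2, ∠N ≈ 0.00°
|D| = √(1975² + 675²) ≈ 2087.2, ∠D ≈ 161.13°
|H| = 2 / 2087.2 ≈ 0.00095822
Gain = 20 log₁₀(0.00095822) ≈ -60.37 dB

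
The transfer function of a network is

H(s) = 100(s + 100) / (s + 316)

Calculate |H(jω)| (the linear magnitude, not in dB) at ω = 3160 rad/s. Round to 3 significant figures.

At s = jω = j3160:
zero (s+100): 100 + j3160 → |·| = √(100²+3160²) = √9995600 ≈ 3161.6, ∠ = arctan(3160/100) ≈ 88.19°
pole (s+316): 316 + j3160 → |·| = √(316²+3160²) = √10085456 ≈ 3175.8, ∠ = arctan(3160/316) ≈ 84.29°
|H| = 100 · 3161.6 / 3175.8 ≈ 99.553

99.6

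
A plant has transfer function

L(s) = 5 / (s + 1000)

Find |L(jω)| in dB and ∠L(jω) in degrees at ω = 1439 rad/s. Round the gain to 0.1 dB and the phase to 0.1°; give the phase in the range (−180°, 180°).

Substitute s = j1439:
Numerator: 5 = 5 + j0
Denominator: (j1439) + 1000 = 1000 + j1439
|N| = √(5² + 0²) ≈ 5, ∠N ≈ 0.00°
|D| = √(1000² + 1439²) ≈ 1752.3, ∠D ≈ 55.20°
|L| = 5 / 1752.3 ≈ 0.0028534
Gain = 20 log₁₀(0.0028534) ≈ -50.89 dB
∠L = 0.00° − 55.20° = -55.20°

-50.9 dB, -55.2°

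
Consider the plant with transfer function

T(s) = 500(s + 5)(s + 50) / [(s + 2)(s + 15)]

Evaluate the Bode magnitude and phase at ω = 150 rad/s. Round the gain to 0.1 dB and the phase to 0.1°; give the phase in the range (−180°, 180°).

54.4 dB, -13.9°

At s = jω = j150:
zero (s+5): 5 + j150 → |·| = √(5²+150²) = √22525 ≈ 150.08, ∠ = arctan(150/5) ≈ 88.09°
zero (s+50): 50 + j150 → |·| = √(50²+150²) = √25000 ≈ 158.11, ∠ = arctan(150/50) ≈ 71.57°
pole (s+2): 2 + j150 → |·| = √(2²+150²) = √22504 ≈ 150.01, ∠ = arctan(150/2) ≈ 89.24°
pole (s+15): 15 + j150 → |·| = √(15²+150²) = √22725 ≈ 150.75, ∠ = arctan(150/15) ≈ 84.29°
|T| = 500 · 23729 / 22614 ≈ 524.65
Gain = 20 log₁₀(524.65) ≈ 54.40 dB
∠T = 159.66° − 173.53° = -13.87°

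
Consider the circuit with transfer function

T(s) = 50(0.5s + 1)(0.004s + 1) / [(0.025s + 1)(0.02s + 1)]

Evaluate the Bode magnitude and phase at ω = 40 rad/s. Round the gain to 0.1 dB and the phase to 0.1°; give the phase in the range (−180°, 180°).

55.0 dB, 12.6°

At ω = 40 rad/s:
zero (1 + j40·0.5) = 1 + j20 → |·| ≈ 20.025, ∠ ≈ 87.14°
zero (1 + j40·0.004) = 1 + j0.16 → |·| ≈ 1.0127, ∠ ≈ 9.09°
pole (1 + j40·0.025) = 1 + j1 → |·| ≈ 1.4142, ∠ ≈ 45.00°
pole (1 + j40·0.02) = 1 + j0.8 → |·| ≈ 1.2806, ∠ ≈ 38.66°
|T| = 50 · 20.025 · 1.0127 / (1.4142 · 1.2806) ≈ 559.89
Gain = 20 log₁₀(559.89) ≈ 54.96 dB
∠T = (87.14° + 9.09°) − (45.00° + 38.66°) = 12.57°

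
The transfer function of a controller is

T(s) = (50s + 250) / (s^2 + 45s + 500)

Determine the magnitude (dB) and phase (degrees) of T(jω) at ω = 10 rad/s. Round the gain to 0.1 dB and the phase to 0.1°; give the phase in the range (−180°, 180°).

-0.6 dB, 15.1°

Substitute s = j10:
Numerator: 50(j10) + 250 = 250 + j500
Denominator: (j10)^2 + 45(j10) + 500 = 400 + j450
|N| = √(250² + 500²) ≈ 559.02, ∠N ≈ 63.43°
|D| = √(400² + 450²) ≈ 602.08, ∠D ≈ 48.37°
|T| = 559.02 / 602.08 ≈ 0.92848
Gain = 20 log₁₀(0.92848) ≈ -0.64 dB
∠T = 63.43° − 48.37° = 15.06°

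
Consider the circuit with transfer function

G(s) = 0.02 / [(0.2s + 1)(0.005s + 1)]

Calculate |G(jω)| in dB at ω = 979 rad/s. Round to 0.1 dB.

At ω = 979 rad/s:
pole (1 + j979·0.2) = 1 + j195.8 → |·| ≈ 195.8, ∠ ≈ 89.71°
pole (1 + j979·0.005) = 1 + j4.895 → |·| ≈ 4.9961, ∠ ≈ 78.45°
|G| = 0.02 · 1 / (195.8 · 4.9961) ≈ 2.0445e-05
Gain = 20 log₁₀(2.0445e-05) ≈ -93.79 dB

-93.8 dB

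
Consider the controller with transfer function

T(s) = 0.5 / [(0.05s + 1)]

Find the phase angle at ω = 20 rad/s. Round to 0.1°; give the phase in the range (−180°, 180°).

-45.0°

At ω = 20 rad/s:
pole (1 + j20·0.05) = 1 + j1 → |·| ≈ 1.4142, ∠ ≈ 45.00°
∠T = (0°) − (45.00°) = -45.00°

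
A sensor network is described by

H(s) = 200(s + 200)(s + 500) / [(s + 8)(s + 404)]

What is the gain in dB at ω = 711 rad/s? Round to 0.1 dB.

46.9 dB

At s = jω = j711:
zero (s+200): 200 + j711 → |·| = √(200²+711²) = √545521 ≈ 738.59, ∠ = arctan(711/200) ≈ 74.29°
zero (s+500): 500 + j711 → |·| = √(500²+711²) = √755521 ≈ 869.21, ∠ = arctan(711/500) ≈ 54.88°
pole (s+8): 8 + j711 → |·| = √(8²+711²) = √505585 ≈ 711.05, ∠ = arctan(711/8) ≈ 89.36°
pole (s+404): 404 + j711 → |·| = √(404²+711²) = √668737 ≈ 817.76, ∠ = arctan(711/404) ≈ 60.39°
|H| = 200 · 6.4199e+05 / 5.8147e+05 ≈ 220.82
Gain = 20 log₁₀(220.82) ≈ 46.88 dB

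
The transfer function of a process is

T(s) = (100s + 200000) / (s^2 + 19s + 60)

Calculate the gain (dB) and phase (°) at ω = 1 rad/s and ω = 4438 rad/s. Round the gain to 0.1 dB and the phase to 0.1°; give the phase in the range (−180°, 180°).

Substitute s = j1:
Numerator: 100(j1) + 200000 = 200000 + j100
Denominator: (j1)^2 + 19(j1) + 60 = 59 + j19
|N| = √(200000² + 100²) ≈ 2e+05, ∠N ≈ 0.03°
|D| = √(59² + 19²) ≈ 61.984, ∠D ≈ 17.85°
|T| = 2e+05 / 61.984 ≈ 3226.6
Gain = 20 log₁₀(3226.6) ≈ 70.17 dB
∠T = 0.03° − 17.85° = -17.82°

Substitute s = j4438:
Numerator: 100(j4438) + 200000 = 200000 + j443800
Denominator: (j4438)^2 + 19(j4438) + 60 = -19695784 + j84322
|N| = √(200000² + 443800²) ≈ 4.8678e+05, ∠N ≈ 65.74°
|D| = √(19695784² + 84322²) ≈ 1.9696e+07, ∠D ≈ 179.75°
|T| = 4.8678e+05 / 1.9696e+07 ≈ 0.024715
Gain = 20 log₁₀(0.024715) ≈ -32.14 dB
∠T = 65.74° − 179.75° = -114.01°

ω = 1: 70.2 dB, -17.8°; ω = 4438: -32.1 dB, -114.0°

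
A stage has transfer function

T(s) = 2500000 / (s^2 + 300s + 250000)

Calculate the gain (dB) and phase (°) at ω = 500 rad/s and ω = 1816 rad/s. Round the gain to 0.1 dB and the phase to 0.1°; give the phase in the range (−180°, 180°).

ω = 500: 24.4 dB, -90.0°; ω = 1816: -1.9 dB, -169.9°

At s = jω = j500:
quadratic: (j500)² + 300·j500 + 250000 = 0 + j150000 → |·| ≈ 1.5e+05, ∠ ≈ 90.00°
|T| = 2500000 / 1.5e+05 ≈ 16.667
Gain = 20 log₁₀(16.667) ≈ 24.44 dB
∠T = 0.00° − 90.00° = -90.00°

At s = jω = j1816:
quadratic: (j1816)² + 300·j1816 + 250000 = -3047856 + j544800 → |·| ≈ 3.0962e+06, ∠ ≈ 169.87°
|T| = 2500000 / 3.0962e+06 ≈ 0.80744
Gain = 20 log₁₀(0.80744) ≈ -1.86 dB
∠T = 0.00° − 169.87° = -169.87°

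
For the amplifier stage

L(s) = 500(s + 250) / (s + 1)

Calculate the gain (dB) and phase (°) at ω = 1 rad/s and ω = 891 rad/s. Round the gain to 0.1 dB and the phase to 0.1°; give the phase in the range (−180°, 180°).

At s = jω = j1:
zero (s+250): 250 + j1 → |·| = √(250²+1²) = √62501 ≈ 250, ∠ = arctan(1/250) ≈ 0.23°
pole (s+1): 1 + j1 → |·| = √(1²+1²) = √2 ≈ 1.4142, ∠ = arctan(1/1) ≈ 45.00°
|L| = 500 · 250 / 1.4142 ≈ 88389
Gain = 20 log₁₀(88389) ≈ 98.93 dB
∠L = 0.23° − 45.00° = -44.77°

At s = jω = j891:
zero (s+250): 250 + j891 → |·| = √(250²+891²) = √856381 ≈ 925.41, ∠ = arctan(891/250) ≈ 74.33°
pole (s+1): 1 + j891 → |·| = √(1²+891²) = √793882 ≈ 891, ∠ = arctan(891/1) ≈ 89.94°
|L| = 500 · 925.41 / 891 ≈ 519.31
Gain = 20 log₁₀(519.31) ≈ 54.31 dB
∠L = 74.33° − 89.94° = -15.61°

ω = 1: 98.9 dB, -44.8°; ω = 891: 54.3 dB, -15.6°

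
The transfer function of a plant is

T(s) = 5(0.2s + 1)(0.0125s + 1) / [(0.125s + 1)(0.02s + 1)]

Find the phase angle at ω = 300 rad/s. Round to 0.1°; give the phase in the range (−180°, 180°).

-4.9°

At ω = 300 rad/s:
zero (1 + j300·0.2) = 1 + j60 → |·| ≈ 60.008, ∠ ≈ 89.05°
zero (1 + j300·0.0125) = 1 + j3.75 → |·| ≈ 3.881, ∠ ≈ 75.07°
pole (1 + j300·0.125) = 1 + j37.5 → |·| ≈ 37.513, ∠ ≈ 88.47°
pole (1 + j300·0.02) = 1 + j6 → |·| ≈ 6.0828, ∠ ≈ 80.54°
∠T = (89.05° + 75.07°) − (88.47° + 80.54°) = -4.89°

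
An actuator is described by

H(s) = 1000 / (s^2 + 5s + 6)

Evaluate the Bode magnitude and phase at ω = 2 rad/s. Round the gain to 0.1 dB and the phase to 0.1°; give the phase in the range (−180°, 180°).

39.8 dB, -78.7°

Substitute s = j2:
Numerator: 1000 = 1000 + j0
Denominator: (j2)^2 + 5(j2) + 6 = 2 + j10
|N| = √(1000² + 0²) ≈ 1000, ∠N ≈ 0.00°
|D| = √(2² + 10²) ≈ 10.198, ∠D ≈ 78.69°
|H| = 1000 / 10.198 ≈ 98.058
Gain = 20 log₁₀(98.058) ≈ 39.83 dB
∠H = 0.00° − 78.69° = -78.69°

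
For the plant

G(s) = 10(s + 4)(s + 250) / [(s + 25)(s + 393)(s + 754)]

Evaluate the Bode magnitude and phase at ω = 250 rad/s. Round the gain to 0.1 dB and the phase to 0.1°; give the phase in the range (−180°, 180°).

At s = jω = j250:
zero (s+4): 4 + j250 → |·| = √(4²+250²) = √62516 ≈ 250.03, ∠ = arctan(250/4) ≈ 89.08°
zero (s+250): 250 + j250 → |·| = √(250²+250²) = √125000 ≈ 353.55, ∠ = arctan(250/250) ≈ 45.00°
pole (s+25): 25 + j250 → |·| = √(25²+250²) = √63125 ≈ 251.25, ∠ = arctan(250/25) ≈ 84.29°
pole (s+393): 393 + j250 → |·| = √(393²+250²) = √216949 ≈ 465.78, ∠ = arctan(250/393) ≈ 32.46°
pole (s+754): 754 + j250 → |·| = √(754²+250²) = √631016 ≈ 794.37, ∠ = arctan(250/754) ≈ 18.34°
|G| = 10 · 88398 / 9.2963e+07 ≈ 0.0095089
Gain = 20 log₁₀(0.0095089) ≈ -40.44 dB
∠G = 134.08° − 135.09° = -1.01°

-40.4 dB, -1.0°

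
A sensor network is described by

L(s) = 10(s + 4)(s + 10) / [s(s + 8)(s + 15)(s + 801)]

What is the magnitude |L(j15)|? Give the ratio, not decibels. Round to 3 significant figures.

At s = jω = j15:
zero (s+4): 4 + j15 → |·| = √(4²+15²) = √241 ≈ 15.524, ∠ = arctan(15/4) ≈ 75.07°
zero (s+10): 10 + j15 → |·| = √(10²+15²) = √325 ≈ 18.028, ∠ = arctan(15/10) ≈ 56.31°
pole (s+8): 8 + j15 → |·| = √(8²+15²) = √289 ≈ 17, ∠ = arctan(15/8) ≈ 61.93°
pole (s+15): 15 + j15 → |·| = √(15²+15²) = √450 ≈ 21.213, ∠ = arctan(15/15) ≈ 45.00°
pole (s+801): 801 + j15 → |·| = √(801²+15²) = √641826 ≈ 801.14, ∠ = arctan(15/801) ≈ 1.07°
pole at origin: |s| = 15, ∠ = 90.00° (in denominator)
|L| = 10 · 279.87 / 4.3336e+06 ≈ 0.00064581

0.000646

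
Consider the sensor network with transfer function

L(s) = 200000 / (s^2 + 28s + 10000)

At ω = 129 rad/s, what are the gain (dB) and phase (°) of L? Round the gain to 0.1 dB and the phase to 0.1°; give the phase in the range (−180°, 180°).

At s = jω = j129:
quadratic: (j129)² + 28·j129 + 10000 = -6641 + j3612 → |·| ≈ 7559.7, ∠ ≈ 151.46°
|L| = 200000 / 7559.7 ≈ 26.456
Gain = 20 log₁₀(26.456) ≈ 28.45 dB
∠L = 0.00° − 151.46° = -151.46°

28.5 dB, -151.5°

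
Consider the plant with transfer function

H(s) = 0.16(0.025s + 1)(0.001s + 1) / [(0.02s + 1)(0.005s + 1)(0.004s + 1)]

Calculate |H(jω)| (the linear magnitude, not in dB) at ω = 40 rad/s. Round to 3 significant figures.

0.171

At ω = 40 rad/s:
zero (1 + j40·0.025) = 1 + j1 → |·| ≈ 1.4142, ∠ ≈ 45.00°
zero (1 + j40·0.001) = 1 + j0.04 → |·| ≈ 1.0008, ∠ ≈ 2.29°
pole (1 + j40·0.02) = 1 + j0.8 → |·| ≈ 1.2806, ∠ ≈ 38.66°
pole (1 + j40·0.005) = 1 + j0.2 → |·| ≈ 1.0198, ∠ ≈ 11.31°
pole (1 + j40·0.004) = 1 + j0.16 → |·| ≈ 1.0127, ∠ ≈ 9.09°
|H| = 0.16 · 1.4142 · 1.0008 / (1.2806 · 1.0198 · 1.0127) ≈ 0.17123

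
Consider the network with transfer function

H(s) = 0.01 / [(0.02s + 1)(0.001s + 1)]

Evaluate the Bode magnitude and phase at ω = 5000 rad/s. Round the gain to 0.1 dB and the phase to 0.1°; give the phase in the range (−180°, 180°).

At ω = 5000 rad/s:
pole (1 + j5000·0.02) = 1 + j100 → |·| ≈ 100, ∠ ≈ 89.43°
pole (1 + j5000·0.001) = 1 + j5 → |·| ≈ 5.099, ∠ ≈ 78.69°
|H| = 0.01 · 1 / (100 · 5.099) ≈ 1.9612e-05
Gain = 20 log₁₀(1.9612e-05) ≈ -94.15 dB
∠H = (0°) − (89.43° + 78.69°) = -168.12°

-94.2 dB, -168.1°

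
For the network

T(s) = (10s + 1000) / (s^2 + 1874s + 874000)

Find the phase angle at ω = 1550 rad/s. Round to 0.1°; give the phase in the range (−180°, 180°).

Substitute s = j1550:
Numerator: 10(j1550) + 1000 = 1000 + j15500
Denominator: (j1550)^2 + 1874(j1550) + 874000 = -1528500 + j2904700
|N| = √(1000² + 15500²) ≈ 15532, ∠N ≈ 86.31°
|D| = √(1528500² + 2904700²) ≈ 3.2823e+06, ∠D ≈ 117.75°
∠T = 86.31° − 117.75° = -31.44°

-31.4°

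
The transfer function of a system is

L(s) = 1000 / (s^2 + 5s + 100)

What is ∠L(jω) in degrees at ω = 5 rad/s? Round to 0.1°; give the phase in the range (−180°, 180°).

At s = jω = j5:
quadratic: (j5)² + 5·j5 + 100 = 75 + j25 → |·| ≈ 79.057, ∠ ≈ 18.43°
∠L = 0.00° − 18.43° = -18.43°

-18.4°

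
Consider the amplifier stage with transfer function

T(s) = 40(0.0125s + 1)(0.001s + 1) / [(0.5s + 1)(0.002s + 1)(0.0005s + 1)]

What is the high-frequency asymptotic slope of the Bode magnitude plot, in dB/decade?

Each pole contributes −20 dB/decade at high frequency; each zero contributes +20 dB/decade.
Net: 2 zero(s) − 3 pole(s) → -20 dB/decade.

-20 dB/decade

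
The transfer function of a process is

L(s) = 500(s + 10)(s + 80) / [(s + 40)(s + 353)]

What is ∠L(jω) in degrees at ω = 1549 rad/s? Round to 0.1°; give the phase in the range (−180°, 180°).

At s = jω = j1549:
zero (s+10): 10 + j1549 → |·| = √(10²+1549²) = √2399501 ≈ 1549, ∠ = arctan(1549/10) ≈ 89.63°
zero (s+80): 80 + j1549 → |·| = √(80²+1549²) = √2405801 ≈ 1551.1, ∠ = arctan(1549/80) ≈ 87.04°
pole (s+40): 40 + j1549 → |·| = √(40²+1549²) = √2401001 ≈ 1549.5, ∠ = arctan(1549/40) ≈ 88.52°
pole (s+353): 353 + j1549 → |·| = √(353²+1549²) = √2524010 ≈ 1588.7, ∠ = arctan(1549/353) ≈ 77.16°
∠L = 176.67° − 165.68° = 10.99°

11.0°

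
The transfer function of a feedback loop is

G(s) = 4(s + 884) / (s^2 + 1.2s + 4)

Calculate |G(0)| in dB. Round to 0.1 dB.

58.9 dB

G(0) = 4·884 / 4 = 884
20 log₁₀(884) ≈ 58.93 dB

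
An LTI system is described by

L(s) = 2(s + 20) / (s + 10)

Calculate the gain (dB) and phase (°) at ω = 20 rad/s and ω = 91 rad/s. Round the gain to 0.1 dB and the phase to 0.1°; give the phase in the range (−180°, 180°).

At s = jω = j20:
zero (s+20): 20 + j20 → |·| = √(20²+20²) = √800 ≈ 28.284, ∠ = arctan(20/20) ≈ 45.00°
pole (s+10): 10 + j20 → |·| = √(10²+20²) = √500 ≈ 22.361, ∠ = arctan(20/10) ≈ 63.43°
|L| = 2 · 28.284 / 22.361 ≈ 2.5298
Gain = 20 log₁₀(2.5298) ≈ 8.06 dB
∠L = 45.00° − 63.43° = -18.43°

At s = jω = j91:
zero (s+20): 20 + j91 → |·| = √(20²+91²) = √8681 ≈ 93.172, ∠ = arctan(91/20) ≈ 77.60°
pole (s+10): 10 + j91 → |·| = √(10²+91²) = √8381 ≈ 91.548, ∠ = arctan(91/10) ≈ 83.73°
|L| = 2 · 93.172 / 91.548 ≈ 2.0355
Gain = 20 log₁₀(2.0355) ≈ 6.17 dB
∠L = 77.60° − 83.73° = -6.13°

ω = 20: 8.1 dB, -18.4°; ω = 91: 6.2 dB, -6.1°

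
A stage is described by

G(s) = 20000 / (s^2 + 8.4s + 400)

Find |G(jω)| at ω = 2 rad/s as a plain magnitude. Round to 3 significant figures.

50.5

At s = jω = j2:
quadratic: (j2)² + 8.4·j2 + 400 = 396 + j16.8 → |·| ≈ 396.36, ∠ ≈ 2.43°
|G| = 20000 / 396.36 ≈ 50.459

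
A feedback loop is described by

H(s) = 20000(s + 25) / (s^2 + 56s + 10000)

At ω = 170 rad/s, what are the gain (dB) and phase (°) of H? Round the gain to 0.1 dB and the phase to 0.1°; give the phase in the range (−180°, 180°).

At s = jω = j170:
zero (s+25): 25 + j170 → |·| = √(25²+170²) = √29525 ≈ 171.83, ∠ = arctan(170/25) ≈ 81.63°
quadratic: (j170)² + 56·j170 + 10000 = -18900 + j9520 → |·| ≈ 21162, ∠ ≈ 153.27°
|H| = 20000 · 171.83 / 21162 ≈ 162.39
Gain = 20 log₁₀(162.39) ≈ 44.21 dB
∠H = 81.63° − 153.27° = -71.64°

44.2 dB, -71.6°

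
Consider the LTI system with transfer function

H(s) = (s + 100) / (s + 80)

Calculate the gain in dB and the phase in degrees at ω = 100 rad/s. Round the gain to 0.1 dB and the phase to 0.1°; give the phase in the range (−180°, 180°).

Substitute s = j100:
Numerator: (j100) + 100 = 100 + j100
Denominator: (j100) + 80 = 80 + j100
|N| = √(100² + 100²) ≈ 141.42, ∠N ≈ 45.00°
|D| = √(80² + 100²) ≈ 128.06, ∠D ≈ 51.34°
|H| = 141.42 / 128.06 ≈ 1.1043
Gain = 20 log₁₀(1.1043) ≈ 0.86 dB
∠H = 45.00° − 51.34° = -6.34°

0.9 dB, -6.3°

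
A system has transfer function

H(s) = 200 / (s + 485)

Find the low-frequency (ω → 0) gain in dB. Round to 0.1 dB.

-7.7 dB

H(0) = 200 / 485 ≈ 0.41237
20 log₁₀(0.41237) ≈ -7.69 dB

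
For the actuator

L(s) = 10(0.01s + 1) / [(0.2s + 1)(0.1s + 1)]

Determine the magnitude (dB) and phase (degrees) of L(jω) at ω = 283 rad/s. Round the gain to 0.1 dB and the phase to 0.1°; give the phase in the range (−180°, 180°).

At ω = 283 rad/s:
zero (1 + j283·0.01) = 1 + j2.83 → |·| ≈ 3.0015, ∠ ≈ 70.54°
pole (1 + j283·0.2) = 1 + j56.6 → |·| ≈ 56.609, ∠ ≈ 88.99°
pole (1 + j283·0.1) = 1 + j28.3 → |·| ≈ 28.318, ∠ ≈ 87.98°
|L| = 10 · 3.0015 / (56.609 · 28.318) ≈ 0.018724
Gain = 20 log₁₀(0.018724) ≈ -34.55 dB
∠L = (70.54°) − (88.99° + 87.98°) = -106.43°

-34.6 dB, -106.4°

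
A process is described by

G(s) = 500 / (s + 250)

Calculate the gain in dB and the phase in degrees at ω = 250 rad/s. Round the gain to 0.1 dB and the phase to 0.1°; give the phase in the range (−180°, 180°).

3.0 dB, -45.0°

At s = jω = j250:
pole (s+250): 250 + j250 → |·| = √(250²+250²) = √125000 ≈ 353.55, ∠ = arctan(250/250) ≈ 45.00°
|G| = 500 / 353.55 ≈ 1.4142
Gain = 20 log₁₀(1.4142) ≈ 3.01 dB
∠G = 0.00° − 45.00° = -45.00°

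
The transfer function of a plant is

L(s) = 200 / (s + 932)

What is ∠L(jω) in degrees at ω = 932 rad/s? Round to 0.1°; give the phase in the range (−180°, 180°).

Substitute s = j932:
Numerator: 200 = 200 + j0
Denominator: (j932) + 932 = 932 + j932
|N| = √(200² + 0²) ≈ 200, ∠N ≈ 0.00°
|D| = √(932² + 932²) ≈ 1318, ∠D ≈ 45.00°
∠L = 0.00° − 45.00° = -45.00°

-45.0°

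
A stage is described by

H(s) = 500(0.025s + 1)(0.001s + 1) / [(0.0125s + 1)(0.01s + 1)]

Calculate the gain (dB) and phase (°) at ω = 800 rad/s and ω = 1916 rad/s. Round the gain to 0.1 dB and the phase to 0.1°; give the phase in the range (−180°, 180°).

At ω = 800 rad/s:
zero (1 + j800·0.025) = 1 + j20 → |·| ≈ 20.025, ∠ ≈ 87.14°
zero (1 + j800·0.001) = 1 + j0.8 → |·| ≈ 1.2806, ∠ ≈ 38.66°
pole (1 + j800·0.0125) = 1 + j10 → |·| ≈ 10.05, ∠ ≈ 84.29°
pole (1 + j800·0.01) = 1 + j8 → |·| ≈ 8.0623, ∠ ≈ 82.87°
|H| = 500 · 20.025 · 1.2806 / (10.05 · 8.0623) ≈ 158.25
Gain = 20 log₁₀(158.25) ≈ 43.99 dB
∠H = (87.14° + 38.66°) − (84.29° + 82.87°) = -41.36°

At ω = 1916 rad/s:
zero (1 + j1916·0.025) = 1 + j47.9 → |·| ≈ 47.91, ∠ ≈ 88.80°
zero (1 + j1916·0.001) = 1 + j1.916 → |·| ≈ 2.1613, ∠ ≈ 62.44°
pole (1 + j1916·0.0125) = 1 + j23.95 → |·| ≈ 23.971, ∠ ≈ 87.61°
pole (1 + j1916·0.01) = 1 + j19.16 → |·| ≈ 19.186, ∠ ≈ 87.01°
|H| = 500 · 47.91 · 2.1613 / (23.971 · 19.186) ≈ 112.57
Gain = 20 log₁₀(112.57) ≈ 41.03 dB
∠H = (88.80° + 62.44°) − (87.61° + 87.01°) = -23.38°

ω = 800: 44.0 dB, -41.4°; ω = 1916: 41.0 dB, -23.4°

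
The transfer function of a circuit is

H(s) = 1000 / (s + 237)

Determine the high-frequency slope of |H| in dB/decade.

-20 dB/decade

Each pole contributes −20 dB/decade at high frequency; each zero contributes +20 dB/decade.
Net: 0 zero(s) − 1 pole(s) → -20 dB/decade.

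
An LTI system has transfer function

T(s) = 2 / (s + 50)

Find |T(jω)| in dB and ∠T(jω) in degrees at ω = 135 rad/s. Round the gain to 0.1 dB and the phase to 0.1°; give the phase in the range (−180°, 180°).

-37.1 dB, -69.7°

Substitute s = j135:
Numerator: 2 = 2 + j0
Denominator: (j135) + 50 = 50 + j135
|N| = √(2² + 0²) ≈ 2, ∠N ≈ 0.00°
|D| = √(50² + 135²) ≈ 143.96, ∠D ≈ 69.68°
|T| = 2 / 143.96 ≈ 0.013893
Gain = 20 log₁₀(0.013893) ≈ -37.14 dB
∠T = 0.00° − 69.68° = -69.68°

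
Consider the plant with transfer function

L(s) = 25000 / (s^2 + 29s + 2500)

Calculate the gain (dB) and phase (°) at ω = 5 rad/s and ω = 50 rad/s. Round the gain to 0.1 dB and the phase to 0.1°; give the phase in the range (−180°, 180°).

ω = 5: 20.1 dB, -3.4°; ω = 50: 24.7 dB, -90.0°

At s = jω = j5:
quadratic: (j5)² + 29·j5 + 2500 = 2475 + j145 → |·| ≈ 2479.2, ∠ ≈ 3.35°
|L| = 25000 / 2479.2 ≈ 10.084
Gain = 20 log₁₀(10.084) ≈ 20.07 dB
∠L = 0.00° − 3.35° = -3.35°

At s = jω = j50:
quadratic: (j50)² + 29·j50 + 2500 = 0 + j1450 → |·| ≈ 1450, ∠ ≈ 90.00°
|L| = 25000 / 1450 ≈ 17.241
Gain = 20 log₁₀(17.241) ≈ 24.73 dB
∠L = 0.00° − 90.00° = -90.00°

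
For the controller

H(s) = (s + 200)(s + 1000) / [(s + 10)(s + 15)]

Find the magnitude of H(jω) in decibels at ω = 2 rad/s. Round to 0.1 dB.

At s = jω = j2:
zero (s+200): 200 + j2 → |·| = √(200²+2²) = √40004 ≈ 200.01, ∠ = arctan(2/200) ≈ 0.57°
zero (s+1000): 1000 + j2 → |·| = √(1000²+2²) = √1000004 ≈ 1000, ∠ = arctan(2/1000) ≈ 0.11°
pole (s+10): 10 + j2 → |·| = √(10²+2²) = √104 ≈ 10.198, ∠ = arctan(2/10) ≈ 11.31°
pole (s+15): 15 + j2 → |·| = √(15²+2²) = √229 ≈ 15.133, ∠ = arctan(2/15) ≈ 7.59°
|H| = 1 · 2.0001e+05 / 154.33 ≈ 1296
Gain = 20 log₁₀(1296) ≈ 62.25 dB

62.3 dB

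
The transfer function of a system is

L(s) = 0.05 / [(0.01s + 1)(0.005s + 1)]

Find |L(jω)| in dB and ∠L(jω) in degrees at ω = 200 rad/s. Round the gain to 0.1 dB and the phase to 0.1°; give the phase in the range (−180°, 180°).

At ω = 200 rad/s:
pole (1 + j200·0.01) = 1 + j2 → |·| ≈ 2.2361, ∠ ≈ 63.43°
pole (1 + j200·0.005) = 1 + j1 → |·| ≈ 1.4142, ∠ ≈ 45.00°
|L| = 0.05 · 1 / (2.2361 · 1.4142) ≈ 0.015811
Gain = 20 log₁₀(0.015811) ≈ -36.02 dB
∠L = (0°) − (63.43° + 45.00°) = -108.43°

-36.0 dB, -108.4°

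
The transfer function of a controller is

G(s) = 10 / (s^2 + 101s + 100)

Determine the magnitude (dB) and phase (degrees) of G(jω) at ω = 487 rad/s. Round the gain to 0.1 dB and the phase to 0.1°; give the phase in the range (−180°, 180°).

Substitute s = j487:
Numerator: 10 = 10 + j0
Denominator: (j487)^2 + 101(j487) + 100 = -237069 + j49187
|N| = √(10² + 0²) ≈ 10, ∠N ≈ 0.00°
|D| = √(237069² + 49187²) ≈ 2.4212e+05, ∠D ≈ 168.28°
|G| = 10 / 2.4212e+05 ≈ 4.1302e-05
Gain = 20 log₁₀(4.1302e-05) ≈ -87.68 dB
∠G = 0.00° − 168.28° = -168.28°

-87.7 dB, -168.3°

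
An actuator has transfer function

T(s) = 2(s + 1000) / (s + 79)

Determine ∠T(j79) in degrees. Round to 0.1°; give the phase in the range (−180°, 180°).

-40.5°

At s = jω = j79:
zero (s+1000): 1000 + j79 → |·| = √(1000²+79²) = √1006241 ≈ 1003.1, ∠ = arctan(79/1000) ≈ 4.52°
pole (s+79): 79 + j79 → |·| = √(79²+79²) = √12482 ≈ 111.72, ∠ = arctan(79/79) ≈ 45.00°
∠T = 4.52° − 45.00° = -40.48°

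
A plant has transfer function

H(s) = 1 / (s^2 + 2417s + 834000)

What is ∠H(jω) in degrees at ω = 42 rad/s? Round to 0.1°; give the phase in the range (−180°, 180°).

Substitute s = j42:
Numerator: 1 = 1 + j0
Denominator: (j42)^2 + 2417(j42) + 834000 = 832236 + j101514
|N| = √(1² + 0²) ≈ 1, ∠N ≈ 0.00°
|D| = √(832236² + 101514²) ≈ 8.384e+05, ∠D ≈ 6.95°
∠H = 0.00° − 6.95° = -6.95°

-7.0°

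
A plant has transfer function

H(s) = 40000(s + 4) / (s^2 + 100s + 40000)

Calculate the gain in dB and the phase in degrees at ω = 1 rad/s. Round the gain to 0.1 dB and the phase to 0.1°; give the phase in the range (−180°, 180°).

At s = jω = j1:
zero (s+4): 4 + j1 → |·| = √(4²+1²) = √17 ≈ 4.1231, ∠ = arctan(1/4) ≈ 14.04°
quadratic: (j1)² + 100·j1 + 40000 = 39999 + j100 → |·| ≈ 39999, ∠ ≈ 0.14°
|H| = 40000 · 4.1231 / 39999 ≈ 4.1232
Gain = 20 log₁₀(4.1232) ≈ 12.30 dB
∠H = 14.04° − 0.14° = 13.90°

12.3 dB, 13.9°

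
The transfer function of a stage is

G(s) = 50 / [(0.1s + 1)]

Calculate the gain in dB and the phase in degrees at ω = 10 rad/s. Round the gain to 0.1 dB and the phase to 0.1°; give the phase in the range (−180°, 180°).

31.0 dB, -45.0°

At ω = 10 rad/s:
pole (1 + j10·0.1) = 1 + j1 → |·| ≈ 1.4142, ∠ ≈ 45.00°
|G| = 50 · 1 / (1.4142) ≈ 35.356
Gain = 20 log₁₀(35.356) ≈ 30.97 dB
∠G = (0°) − (45.00°) = -45.00°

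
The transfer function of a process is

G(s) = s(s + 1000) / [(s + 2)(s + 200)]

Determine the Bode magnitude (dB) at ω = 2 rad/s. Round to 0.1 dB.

11.0 dB

At s = jω = j2:
zero (s+1000): 1000 + j2 → |·| = √(1000²+2²) = √1000004 ≈ 1000, ∠ = arctan(2/1000) ≈ 0.11°
zero at origin: s = j2 → |·| = 2, ∠ = 90.00°
pole (s+2): 2 + j2 → |·| = √(2²+2²) = √8 ≈ 2.8284, ∠ = arctan(2/2) ≈ 45.00°
pole (s+200): 200 + j2 → |·| = √(200²+2²) = √40004 ≈ 200.01, ∠ = arctan(2/200) ≈ 0.57°
|G| = 1 · 2000 / 565.71 ≈ 3.5354
Gain = 20 log₁₀(3.5354) ≈ 10.97 dB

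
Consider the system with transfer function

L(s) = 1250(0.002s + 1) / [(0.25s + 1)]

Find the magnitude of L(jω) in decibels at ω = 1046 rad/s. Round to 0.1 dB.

20.9 dB

At ω = 1046 rad/s:
zero (1 + j1046·0.002) = 1 + j2.092 → |·| ≈ 2.3187, ∠ ≈ 64.45°
pole (1 + j1046·0.25) = 1 + j261.5 → |·| ≈ 261.5, ∠ ≈ 89.78°
|L| = 1250 · 2.3187 / (261.5) ≈ 11.084
Gain = 20 log₁₀(11.084) ≈ 20.89 dB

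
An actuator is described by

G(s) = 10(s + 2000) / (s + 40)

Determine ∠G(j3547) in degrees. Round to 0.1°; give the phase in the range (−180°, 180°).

At s = jω = j3547:
zero (s+2000): 2000 + j3547 → |·| = √(2000²+3547²) = √16581209 ≈ 4072, ∠ = arctan(3547/2000) ≈ 60.58°
pole (s+40): 40 + j3547 → |·| = √(40²+3547²) = √12582809 ≈ 3547.2, ∠ = arctan(3547/40) ≈ 89.35°
∠G = 60.58° − 89.35° = -28.77°

-28.8°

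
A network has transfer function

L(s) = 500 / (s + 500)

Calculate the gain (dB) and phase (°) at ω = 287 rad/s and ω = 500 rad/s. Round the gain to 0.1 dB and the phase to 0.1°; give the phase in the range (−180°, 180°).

At s = jω = j287:
pole (s+500): 500 + j287 → |·| = √(500²+287²) = √332369 ≈ 576.51, ∠ = arctan(287/500) ≈ 29.86°
|L| = 500 / 576.51 ≈ 0.86729
Gain = 20 log₁₀(0.86729) ≈ -1.24 dB
∠L = 0.00° − 29.86° = -29.86°

At s = jω = j500:
pole (s+500): 500 + j500 → |·| = √(500²+500²) = √500000 ≈ 707.11, ∠ = arctan(500/500) ≈ 45.00°
|L| = 500 / 707.11 ≈ 0.7071
Gain = 20 log₁₀(0.7071) ≈ -3.01 dB
∠L = 0.00° − 45.00° = -45.00°

ω = 287: -1.2 dB, -29.9°; ω = 500: -3.0 dB, -45.0°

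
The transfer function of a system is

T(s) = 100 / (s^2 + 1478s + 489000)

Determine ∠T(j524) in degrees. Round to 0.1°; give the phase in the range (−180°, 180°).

Substitute s = j524:
Numerator: 100 = 100 + j0
Denominator: (j524)^2 + 1478(j524) + 489000 = 214424 + j774472
|N| = √(100² + 0²) ≈ 100, ∠N ≈ 0.00°
|D| = √(214424² + 774472²) ≈ 8.0361e+05, ∠D ≈ 74.52°
∠T = 0.00° − 74.52° = -74.52°

-74.5°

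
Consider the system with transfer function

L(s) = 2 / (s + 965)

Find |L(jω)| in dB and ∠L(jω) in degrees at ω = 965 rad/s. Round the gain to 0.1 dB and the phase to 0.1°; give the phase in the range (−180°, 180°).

Substitute s = j965:
Numerator: 2 = 2 + j0
Denominator: (j965) + 965 = 965 + j965
|N| = √(2² + 0²) ≈ 2, ∠N ≈ 0.00°
|D| = √(965² + 965²) ≈ 1364.7, ∠D ≈ 45.00°
|L| = 2 / 1364.7 ≈ 0.0014655
Gain = 20 log₁₀(0.0014655) ≈ -56.68 dB
∠L = 0.00° − 45.00° = -45.00°

-56.7 dB, -45.0°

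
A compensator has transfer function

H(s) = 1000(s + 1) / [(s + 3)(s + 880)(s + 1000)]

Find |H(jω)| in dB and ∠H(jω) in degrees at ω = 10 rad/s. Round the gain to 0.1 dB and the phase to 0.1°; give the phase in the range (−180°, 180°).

At s = jω = j10:
zero (s+1): 1 + j10 → |·| = √(1²+10²) = √101 ≈ 10.05, ∠ = arctan(10/1) ≈ 84.29°
pole (s+3): 3 + j10 → |·| = √(3²+10²) = √109 ≈ 10.44, ∠ = arctan(10/3) ≈ 73.30°
pole (s+880): 880 + j10 → |·| = √(880²+10²) = √774500 ≈ 880.06, ∠ = arctan(10/880) ≈ 0.65°
pole (s+1000): 1000 + j10 → |·| = √(1000²+10²) = √1000100 ≈ 1000, ∠ = arctan(10/1000) ≈ 0.57°
|H| = 1000 · 10.05 / 9.1878e+06 ≈ 0.0010938
Gain = 20 log₁₀(0.0010938) ≈ -59.22 dB
∠H = 84.29° − 74.52° = 9.77°

-59.2 dB, 9.8°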